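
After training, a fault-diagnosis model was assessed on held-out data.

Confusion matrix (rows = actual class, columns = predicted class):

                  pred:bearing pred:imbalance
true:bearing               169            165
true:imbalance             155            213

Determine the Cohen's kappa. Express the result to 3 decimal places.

0.085

Observed agreement pₒ = trace/N = 382/702 = 0.5442
Expected agreement pₑ = Σ (rowᵢ·colᵢ)/N² = (334·324 + 368·378)/702² = 0.5019
κ = (pₒ − pₑ)/(1 − pₑ) = (0.5442 − 0.5019)/(1 − 0.5019) = 0.085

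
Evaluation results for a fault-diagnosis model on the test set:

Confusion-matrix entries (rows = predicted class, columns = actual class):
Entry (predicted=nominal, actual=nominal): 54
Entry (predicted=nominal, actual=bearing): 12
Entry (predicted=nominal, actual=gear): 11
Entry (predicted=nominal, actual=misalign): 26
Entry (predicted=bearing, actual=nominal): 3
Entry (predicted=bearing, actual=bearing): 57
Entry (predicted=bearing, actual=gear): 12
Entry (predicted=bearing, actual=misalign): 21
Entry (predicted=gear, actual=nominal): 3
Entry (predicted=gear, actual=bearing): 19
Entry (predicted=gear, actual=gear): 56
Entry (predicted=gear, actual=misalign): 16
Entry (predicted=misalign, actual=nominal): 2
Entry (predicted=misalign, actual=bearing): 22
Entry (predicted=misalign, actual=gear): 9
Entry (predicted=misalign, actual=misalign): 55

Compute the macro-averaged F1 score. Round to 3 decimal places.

0.591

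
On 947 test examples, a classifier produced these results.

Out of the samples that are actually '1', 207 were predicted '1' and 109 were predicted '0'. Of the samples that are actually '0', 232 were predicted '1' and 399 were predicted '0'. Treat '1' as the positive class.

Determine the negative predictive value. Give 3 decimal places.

NPV = TN/(TN+FN) = 399/(399+109) = 0.785

0.785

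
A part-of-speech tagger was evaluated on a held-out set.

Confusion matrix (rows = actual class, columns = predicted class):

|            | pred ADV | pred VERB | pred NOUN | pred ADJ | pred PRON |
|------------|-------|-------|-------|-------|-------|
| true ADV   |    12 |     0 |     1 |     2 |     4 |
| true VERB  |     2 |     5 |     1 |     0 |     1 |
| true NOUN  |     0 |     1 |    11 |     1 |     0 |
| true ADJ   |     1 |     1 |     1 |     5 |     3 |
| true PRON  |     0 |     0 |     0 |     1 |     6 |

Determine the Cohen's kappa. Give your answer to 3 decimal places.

0.572

Observed agreement pₒ = trace/N = 39/59 = 0.6610
Expected agreement pₑ = Σ (rowᵢ·colᵢ)/N² = (19·15 + 9·7 + 13·14 + 11·9 + 7·14)/59² = 0.2088
κ = (pₒ − pₑ)/(1 − pₑ) = (0.6610 − 0.2088)/(1 − 0.2088) = 0.572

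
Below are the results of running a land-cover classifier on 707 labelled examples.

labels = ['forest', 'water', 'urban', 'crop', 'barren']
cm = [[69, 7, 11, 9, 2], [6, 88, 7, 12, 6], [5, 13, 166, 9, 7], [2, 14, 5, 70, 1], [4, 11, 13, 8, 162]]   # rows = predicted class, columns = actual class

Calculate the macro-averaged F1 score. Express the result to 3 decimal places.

0.767

Per-class F1 score (2·TP/(2·TP+FP+FN)):
  forest: TP=69, FP=7+11+9+2=29, FN=6+5+2+4=17 → 138/184 = 0.7500
  water: TP=88, FP=6+7+12+6=31, FN=7+13+14+11=45 → 176/252 = 0.6984
  urban: TP=166, FP=5+13+9+7=34, FN=11+7+5+13=36 → 332/402 = 0.8259
  crop: TP=70, FP=2+14+5+1=22, FN=9+12+9+8=38 → 140/200 = 0.7000
  barren: TP=162, FP=4+11+13+8=36, FN=2+6+7+1=16 → 324/376 = 0.8617
Macro-F1 score = mean = (0.7500 + 0.6984 + 0.8259 + 0.7000 + 0.8617) / 5 = 0.767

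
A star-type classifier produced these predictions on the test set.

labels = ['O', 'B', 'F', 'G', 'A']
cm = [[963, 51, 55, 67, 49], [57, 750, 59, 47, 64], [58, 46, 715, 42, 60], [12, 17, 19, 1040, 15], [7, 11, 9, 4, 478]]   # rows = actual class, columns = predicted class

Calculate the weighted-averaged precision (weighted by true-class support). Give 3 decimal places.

Per-class precision (TP/(TP+FP)):
  O: TP=963, FP=57+58+12+7=134 → 963/1097 = 0.8778
  B: TP=750, FP=51+46+17+11=125 → 750/875 = 0.8571
  F: TP=715, FP=55+59+19+9=142 → 715/857 = 0.8343
  G: TP=1040, FP=67+47+42+4=160 → 1040/1200 = 0.8667
  A: TP=478, FP=49+64+60+15=188 → 478/666 = 0.7177
Weighted-precision = Σ (supportᵢ/N)·precisionᵢ with N=4695: (1185/4695)·0.8778 + (977/4695)·0.8571 + (921/4695)·0.8343 + (1103/4695)·0.8667 + (509/4695)·0.7177 = 0.845

0.845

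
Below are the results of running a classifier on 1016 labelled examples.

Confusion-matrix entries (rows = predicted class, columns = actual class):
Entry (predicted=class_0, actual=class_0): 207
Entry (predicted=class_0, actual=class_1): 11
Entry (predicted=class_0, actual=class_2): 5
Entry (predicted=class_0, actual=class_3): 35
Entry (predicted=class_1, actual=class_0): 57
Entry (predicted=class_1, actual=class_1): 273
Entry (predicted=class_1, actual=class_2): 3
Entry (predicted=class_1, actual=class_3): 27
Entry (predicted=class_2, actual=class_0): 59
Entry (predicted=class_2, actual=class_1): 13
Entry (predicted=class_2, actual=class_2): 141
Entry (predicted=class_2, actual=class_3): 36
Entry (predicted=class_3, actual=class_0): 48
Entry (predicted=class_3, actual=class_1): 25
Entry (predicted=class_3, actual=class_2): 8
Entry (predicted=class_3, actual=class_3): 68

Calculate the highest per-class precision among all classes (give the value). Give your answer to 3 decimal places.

0.802

Per-class precision (TP/(TP+FP)):
  class_0: TP=207, FP=11+5+35=51 → 207/258 = 0.8023
  class_1: TP=273, FP=57+3+27=87 → 273/360 = 0.7583
  class_2: TP=141, FP=59+13+36=108 → 141/249 = 0.5663
  class_3: TP=68, FP=48+25+8=81 → 68/149 = 0.4564
Highest is class 'class_0' with precision = 0.802.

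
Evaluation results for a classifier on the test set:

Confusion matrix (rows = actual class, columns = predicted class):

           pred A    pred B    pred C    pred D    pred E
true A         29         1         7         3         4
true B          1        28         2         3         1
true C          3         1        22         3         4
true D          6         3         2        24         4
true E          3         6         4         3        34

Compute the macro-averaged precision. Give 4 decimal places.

Per-class precision (TP/(TP+FP)):
  A: TP=29, FP=1+3+6+3=13 → 29/42 = 0.69048
  B: TP=28, FP=1+1+3+6=11 → 28/39 = 0.71795
  C: TP=22, FP=7+2+2+4=15 → 22/37 = 0.59459
  D: TP=24, FP=3+3+3+3=12 → 24/36 = 0.66667
  E: TP=34, FP=4+1+4+4=13 → 34/47 = 0.72340
Macro-precision = mean = (0.69048 + 0.71795 + 0.59459 + 0.66667 + 0.72340) / 5 = 0.6786

0.6786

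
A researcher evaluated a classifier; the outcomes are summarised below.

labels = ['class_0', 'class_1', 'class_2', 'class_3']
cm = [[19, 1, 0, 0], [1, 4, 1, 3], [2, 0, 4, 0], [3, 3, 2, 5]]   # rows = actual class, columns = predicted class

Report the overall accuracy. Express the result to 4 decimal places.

Accuracy = trace / total = (19+4+4+5=32) / 48 = 32/48 = 0.6667

0.6667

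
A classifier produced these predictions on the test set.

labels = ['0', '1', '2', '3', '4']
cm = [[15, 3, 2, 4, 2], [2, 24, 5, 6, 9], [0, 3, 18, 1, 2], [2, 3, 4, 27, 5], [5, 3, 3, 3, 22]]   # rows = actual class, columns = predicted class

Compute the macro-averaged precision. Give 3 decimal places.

Per-class precision (TP/(TP+FP)):
  0: TP=15, FP=2+0+2+5=9 → 15/24 = 0.6250
  1: TP=24, FP=3+3+3+3=12 → 24/36 = 0.6667
  2: TP=18, FP=2+5+4+3=14 → 18/32 = 0.5625
  3: TP=27, FP=4+6+1+3=14 → 27/41 = 0.6585
  4: TP=22, FP=2+9+2+5=18 → 22/40 = 0.5500
Macro-precision = mean = (0.6250 + 0.6667 + 0.5625 + 0.6585 + 0.5500) / 5 = 0.613

0.613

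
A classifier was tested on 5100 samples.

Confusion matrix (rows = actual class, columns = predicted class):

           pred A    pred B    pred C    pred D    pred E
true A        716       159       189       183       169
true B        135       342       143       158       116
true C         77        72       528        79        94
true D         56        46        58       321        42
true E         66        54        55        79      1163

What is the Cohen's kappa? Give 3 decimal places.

0.493

Observed agreement pₒ = trace/N = 3070/5100 = 0.6020
Expected agreement pₑ = Σ (rowᵢ·colᵢ)/N² = (1416·1050 + 894·673 + 850·973 + 523·820 + 1417·1584)/5100² = 0.2149
κ = (pₒ − pₑ)/(1 − pₑ) = (0.6020 − 0.2149)/(1 − 0.2149) = 0.493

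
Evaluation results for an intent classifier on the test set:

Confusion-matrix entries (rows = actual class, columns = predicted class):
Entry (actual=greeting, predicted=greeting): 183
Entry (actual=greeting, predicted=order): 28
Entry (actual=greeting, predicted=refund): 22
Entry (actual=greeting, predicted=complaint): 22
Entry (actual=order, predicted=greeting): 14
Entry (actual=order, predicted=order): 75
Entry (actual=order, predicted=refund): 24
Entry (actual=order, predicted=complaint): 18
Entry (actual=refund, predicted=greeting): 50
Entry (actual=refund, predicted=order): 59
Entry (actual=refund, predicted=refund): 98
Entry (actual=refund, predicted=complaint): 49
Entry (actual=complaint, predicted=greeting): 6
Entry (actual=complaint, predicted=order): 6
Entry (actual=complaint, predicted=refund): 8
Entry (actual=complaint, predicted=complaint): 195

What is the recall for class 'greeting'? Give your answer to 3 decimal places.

recall = TP/(TP+FN).
greeting: TP=183, FN=28+22+22=72 → 183/255 = 0.7176

0.718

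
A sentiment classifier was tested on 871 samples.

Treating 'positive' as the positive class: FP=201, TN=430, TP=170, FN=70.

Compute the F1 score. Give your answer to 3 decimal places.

0.556

Precision = TP/(TP+FP) = 170/371 = 0.4582
Recall = TP/(TP+FN) = 170/240 = 0.7083
F1 = 2·TP/(2·TP+FP+FN) = 340/611 = 0.556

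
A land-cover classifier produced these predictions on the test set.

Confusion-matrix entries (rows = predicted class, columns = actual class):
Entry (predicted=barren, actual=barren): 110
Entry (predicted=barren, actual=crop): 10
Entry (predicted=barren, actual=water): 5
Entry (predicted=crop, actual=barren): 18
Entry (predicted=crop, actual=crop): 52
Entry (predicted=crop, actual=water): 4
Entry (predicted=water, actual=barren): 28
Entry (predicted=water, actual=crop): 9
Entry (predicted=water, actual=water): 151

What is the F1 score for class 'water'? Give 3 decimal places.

One-vs-rest for 'water': TP = diagonal; FP = other classes predicted 'water'; FN = 'water' predicted as other.
F1 score = 2·TP/(2·TP+FP+FN).
water: TP=151, FP=28+9=37, FN=5+4=9 → 302/348 = 0.8678

0.868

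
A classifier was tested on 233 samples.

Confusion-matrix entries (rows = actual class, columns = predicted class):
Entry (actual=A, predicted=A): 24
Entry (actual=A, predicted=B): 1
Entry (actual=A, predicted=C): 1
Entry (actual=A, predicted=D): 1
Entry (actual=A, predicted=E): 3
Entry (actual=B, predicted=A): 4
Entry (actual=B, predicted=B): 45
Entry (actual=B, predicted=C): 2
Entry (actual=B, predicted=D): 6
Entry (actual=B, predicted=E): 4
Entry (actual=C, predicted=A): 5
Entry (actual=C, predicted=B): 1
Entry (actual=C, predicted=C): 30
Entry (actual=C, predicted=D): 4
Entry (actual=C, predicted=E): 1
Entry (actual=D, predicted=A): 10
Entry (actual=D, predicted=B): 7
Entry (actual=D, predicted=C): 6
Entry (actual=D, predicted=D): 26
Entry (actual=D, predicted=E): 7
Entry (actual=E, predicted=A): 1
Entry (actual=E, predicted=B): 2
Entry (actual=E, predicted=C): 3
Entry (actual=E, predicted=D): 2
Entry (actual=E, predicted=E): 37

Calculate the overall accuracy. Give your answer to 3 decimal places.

0.695

Accuracy = trace / total = (24+45+30+26+37=162) / 233 = 162/233 = 0.695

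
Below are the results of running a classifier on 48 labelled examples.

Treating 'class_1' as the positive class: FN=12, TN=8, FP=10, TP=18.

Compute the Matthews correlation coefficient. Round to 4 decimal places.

0.0436

MCC = (TP·TN − FP·FN) / √((TP+FP)(TP+FN)(TN+FP)(TN+FN))
Numerator = 18·8 − 10·12 = 24
Denominator = √(28·30·18·20) = √302400 = 549.9091
MCC = 24 / 549.9091 = 0.0436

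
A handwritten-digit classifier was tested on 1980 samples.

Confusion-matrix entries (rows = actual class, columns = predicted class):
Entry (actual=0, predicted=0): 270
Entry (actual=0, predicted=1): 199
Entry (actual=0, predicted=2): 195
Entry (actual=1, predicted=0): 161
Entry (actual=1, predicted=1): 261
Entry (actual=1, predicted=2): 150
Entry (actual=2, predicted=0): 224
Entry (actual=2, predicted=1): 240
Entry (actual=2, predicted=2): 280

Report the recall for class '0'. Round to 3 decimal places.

One-vs-rest for '0': TP = diagonal; FP = other classes predicted '0'; FN = '0' predicted as other.
recall = TP/(TP+FN).
0: TP=270, FN=199+195=394 → 270/664 = 0.4066

0.407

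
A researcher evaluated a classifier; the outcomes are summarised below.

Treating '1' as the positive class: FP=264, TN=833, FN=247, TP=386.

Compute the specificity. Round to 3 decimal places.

0.759

Specificity = TN/(TN+FP) = 833/(833+264) = 0.759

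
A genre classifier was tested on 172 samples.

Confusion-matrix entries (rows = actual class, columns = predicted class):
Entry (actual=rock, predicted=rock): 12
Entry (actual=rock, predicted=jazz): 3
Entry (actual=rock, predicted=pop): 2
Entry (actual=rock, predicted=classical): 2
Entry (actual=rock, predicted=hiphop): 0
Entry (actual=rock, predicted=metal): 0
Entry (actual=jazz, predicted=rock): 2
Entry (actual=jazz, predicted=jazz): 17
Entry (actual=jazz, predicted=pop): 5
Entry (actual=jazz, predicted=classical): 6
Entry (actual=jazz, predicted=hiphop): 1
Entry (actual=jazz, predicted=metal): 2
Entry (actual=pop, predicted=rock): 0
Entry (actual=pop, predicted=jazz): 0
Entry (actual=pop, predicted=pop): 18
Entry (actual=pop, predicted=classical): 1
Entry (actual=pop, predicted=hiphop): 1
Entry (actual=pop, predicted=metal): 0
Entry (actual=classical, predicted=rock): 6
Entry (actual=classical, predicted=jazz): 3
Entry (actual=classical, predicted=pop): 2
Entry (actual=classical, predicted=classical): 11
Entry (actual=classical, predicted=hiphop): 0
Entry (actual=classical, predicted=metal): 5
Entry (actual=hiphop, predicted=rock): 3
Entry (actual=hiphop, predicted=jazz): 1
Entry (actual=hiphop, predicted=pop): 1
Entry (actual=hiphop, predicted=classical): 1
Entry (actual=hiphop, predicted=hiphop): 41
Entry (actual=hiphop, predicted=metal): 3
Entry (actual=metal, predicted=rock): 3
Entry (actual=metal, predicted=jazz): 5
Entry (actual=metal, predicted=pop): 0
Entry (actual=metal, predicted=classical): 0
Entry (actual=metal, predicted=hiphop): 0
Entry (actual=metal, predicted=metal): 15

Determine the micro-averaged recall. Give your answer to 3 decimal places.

Micro-averaging pools counts across classes: ΣTP=114, ΣFP=58, ΣFN=58.
Micro-recall = TP/(TP+FN) on pooled counts = 0.663 (equals overall accuracy in single-label multiclass).

0.663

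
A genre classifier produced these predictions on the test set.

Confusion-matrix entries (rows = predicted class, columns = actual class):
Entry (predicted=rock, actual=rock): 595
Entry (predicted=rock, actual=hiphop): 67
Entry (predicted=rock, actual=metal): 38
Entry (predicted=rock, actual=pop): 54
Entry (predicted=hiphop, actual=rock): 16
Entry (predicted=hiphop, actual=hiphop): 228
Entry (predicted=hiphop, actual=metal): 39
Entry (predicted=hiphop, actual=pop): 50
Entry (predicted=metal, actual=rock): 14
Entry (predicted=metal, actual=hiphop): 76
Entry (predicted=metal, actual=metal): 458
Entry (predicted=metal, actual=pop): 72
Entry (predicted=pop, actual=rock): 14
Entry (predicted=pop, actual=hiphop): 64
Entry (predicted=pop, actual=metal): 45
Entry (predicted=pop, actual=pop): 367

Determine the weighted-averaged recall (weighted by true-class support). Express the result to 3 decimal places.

0.750

Per-class recall (TP/(TP+FN)):
  rock: TP=595, FN=16+14+14=44 → 595/639 = 0.9311
  hiphop: TP=228, FN=67+76+64=207 → 228/435 = 0.5241
  metal: TP=458, FN=38+39+45=122 → 458/580 = 0.7897
  pop: TP=367, FN=54+50+72=176 → 367/543 = 0.6759
Weighted-recall = Σ (supportᵢ/N)·recallᵢ with N=2197: (639/2197)·0.9311 + (435/2197)·0.5241 + (580/2197)·0.7897 + (543/2197)·0.6759 = 0.750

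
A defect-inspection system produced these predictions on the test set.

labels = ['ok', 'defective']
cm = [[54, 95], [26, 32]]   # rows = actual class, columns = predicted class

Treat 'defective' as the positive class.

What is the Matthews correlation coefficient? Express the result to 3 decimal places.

MCC = (TP·TN − FP·FN) / √((TP+FP)(TP+FN)(TN+FP)(TN+FN))
Numerator = 32·54 − 95·26 = -742
Denominator = √(127·58·149·80) = √87802720 = 9370.3106
MCC = -742 / 9370.3106 = -0.079

-0.079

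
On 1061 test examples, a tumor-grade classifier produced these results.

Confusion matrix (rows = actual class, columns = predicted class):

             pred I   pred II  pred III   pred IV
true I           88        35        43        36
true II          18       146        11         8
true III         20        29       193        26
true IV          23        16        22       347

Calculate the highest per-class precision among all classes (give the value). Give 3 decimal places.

Per-class precision (TP/(TP+FP)):
  I: TP=88, FP=18+20+23=61 → 88/149 = 0.5906
  II: TP=146, FP=35+29+16=80 → 146/226 = 0.6460
  III: TP=193, FP=43+11+22=76 → 193/269 = 0.7175
  IV: TP=347, FP=36+8+26=70 → 347/417 = 0.8321
Highest is class 'IV' with precision = 0.832.

0.832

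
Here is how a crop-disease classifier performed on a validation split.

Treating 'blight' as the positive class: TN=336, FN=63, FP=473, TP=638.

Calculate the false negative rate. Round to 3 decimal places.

FNR = FN/(FN+TP) = 63/(63+638) = 0.090

0.090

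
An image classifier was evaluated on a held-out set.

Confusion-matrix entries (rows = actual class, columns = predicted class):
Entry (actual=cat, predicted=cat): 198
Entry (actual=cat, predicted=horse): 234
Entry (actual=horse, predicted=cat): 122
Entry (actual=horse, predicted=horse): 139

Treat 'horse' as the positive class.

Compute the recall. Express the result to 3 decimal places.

Recall = TP/(TP+FN) = 139/(139+122) = 139/261 = 0.533

0.533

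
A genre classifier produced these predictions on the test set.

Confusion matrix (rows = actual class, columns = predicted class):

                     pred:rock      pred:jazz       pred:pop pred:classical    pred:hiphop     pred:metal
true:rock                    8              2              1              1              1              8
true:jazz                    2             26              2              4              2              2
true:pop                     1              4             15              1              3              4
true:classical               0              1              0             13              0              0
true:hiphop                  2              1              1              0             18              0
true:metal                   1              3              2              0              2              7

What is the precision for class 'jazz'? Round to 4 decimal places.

Take TP from the diagonal, FP from the rest of the 'jazz' prediction marginal, FN from the rest of the 'jazz' actual marginal.
precision = TP/(TP+FP).
jazz: TP=26, FP=2+4+1+1+3=11 → 26/37 = 0.70270

0.7027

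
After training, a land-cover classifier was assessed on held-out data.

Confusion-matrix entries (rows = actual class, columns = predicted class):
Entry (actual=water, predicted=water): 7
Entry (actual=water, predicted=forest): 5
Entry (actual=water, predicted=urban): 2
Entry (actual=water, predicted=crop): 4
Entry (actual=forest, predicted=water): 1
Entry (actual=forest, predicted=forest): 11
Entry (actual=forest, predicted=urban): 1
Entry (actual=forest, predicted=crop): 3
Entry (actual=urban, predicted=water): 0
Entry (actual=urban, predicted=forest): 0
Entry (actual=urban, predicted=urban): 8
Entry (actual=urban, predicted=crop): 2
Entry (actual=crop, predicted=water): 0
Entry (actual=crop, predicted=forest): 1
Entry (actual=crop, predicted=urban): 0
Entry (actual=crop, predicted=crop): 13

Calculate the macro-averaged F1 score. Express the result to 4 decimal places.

Per-class F1 score (2·TP/(2·TP+FP+FN)):
  water: TP=7, FP=1+0+0=1, FN=5+2+4=11 → 14/26 = 0.53846
  forest: TP=11, FP=5+0+1=6, FN=1+1+3=5 → 22/33 = 0.66667
  urban: TP=8, FP=2+1+0=3, FN=0+0+2=2 → 16/21 = 0.76190
  crop: TP=13, FP=4+3+2=9, FN=0+1+0=1 → 26/36 = 0.72222
Macro-F1 score = mean = (0.53846 + 0.66667 + 0.76190 + 0.72222) / 4 = 0.6723

0.6723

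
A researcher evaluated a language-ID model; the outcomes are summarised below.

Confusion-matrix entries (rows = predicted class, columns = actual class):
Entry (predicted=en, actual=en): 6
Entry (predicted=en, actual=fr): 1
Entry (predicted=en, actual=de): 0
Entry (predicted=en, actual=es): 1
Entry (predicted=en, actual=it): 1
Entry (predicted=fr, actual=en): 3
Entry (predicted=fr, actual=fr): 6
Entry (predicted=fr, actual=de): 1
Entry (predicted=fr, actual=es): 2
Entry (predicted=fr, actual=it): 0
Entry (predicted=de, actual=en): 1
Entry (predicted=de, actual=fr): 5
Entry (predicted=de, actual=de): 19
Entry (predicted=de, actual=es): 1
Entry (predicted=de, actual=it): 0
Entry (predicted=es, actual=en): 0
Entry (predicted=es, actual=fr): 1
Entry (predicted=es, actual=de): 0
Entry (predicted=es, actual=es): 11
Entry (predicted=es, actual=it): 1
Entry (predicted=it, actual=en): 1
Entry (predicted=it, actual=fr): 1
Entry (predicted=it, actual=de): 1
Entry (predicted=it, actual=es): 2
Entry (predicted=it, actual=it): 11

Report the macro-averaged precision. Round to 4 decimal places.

0.6862

Per-class precision (TP/(TP+FP)):
  en: TP=6, FP=1+0+1+1=3 → 6/9 = 0.66667
  fr: TP=6, FP=3+1+2+0=6 → 6/12 = 0.50000
  de: TP=19, FP=1+5+1+0=7 → 19/26 = 0.73077
  es: TP=11, FP=0+1+0+1=2 → 11/13 = 0.84615
  it: TP=11, FP=1+1+1+2=5 → 11/16 = 0.68750
Macro-precision = mean = (0.66667 + 0.50000 + 0.73077 + 0.84615 + 0.68750) / 5 = 0.6862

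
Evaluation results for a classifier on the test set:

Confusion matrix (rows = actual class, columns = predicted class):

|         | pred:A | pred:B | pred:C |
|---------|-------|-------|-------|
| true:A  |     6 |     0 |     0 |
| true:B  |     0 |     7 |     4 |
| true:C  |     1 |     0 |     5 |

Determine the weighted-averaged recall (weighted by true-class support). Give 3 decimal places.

0.783

Per-class recall (TP/(TP+FN)):
  A: TP=6, FN=0+0=0 → 6/6 = 1.0000
  B: TP=7, FN=0+4=4 → 7/11 = 0.6364
  C: TP=5, FN=1+0=1 → 5/6 = 0.8333
Weighted-recall = Σ (supportᵢ/N)·recallᵢ with N=23: (6/23)·1.0000 + (11/23)·0.6364 + (6/23)·0.8333 = 0.783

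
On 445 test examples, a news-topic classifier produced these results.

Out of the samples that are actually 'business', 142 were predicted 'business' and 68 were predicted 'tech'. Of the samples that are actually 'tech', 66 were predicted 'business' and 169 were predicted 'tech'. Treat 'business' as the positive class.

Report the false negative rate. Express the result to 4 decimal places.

FNR = FN/(FN+TP) = 68/(68+142) = 0.3238

0.3238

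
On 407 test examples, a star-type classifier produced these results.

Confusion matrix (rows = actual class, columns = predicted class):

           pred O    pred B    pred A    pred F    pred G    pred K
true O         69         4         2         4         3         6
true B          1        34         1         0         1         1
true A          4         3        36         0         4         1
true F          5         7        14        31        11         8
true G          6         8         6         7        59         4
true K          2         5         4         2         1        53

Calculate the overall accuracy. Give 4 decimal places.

Accuracy = trace / total = (69+34+36+31+59+53=282) / 407 = 282/407 = 0.6929

0.6929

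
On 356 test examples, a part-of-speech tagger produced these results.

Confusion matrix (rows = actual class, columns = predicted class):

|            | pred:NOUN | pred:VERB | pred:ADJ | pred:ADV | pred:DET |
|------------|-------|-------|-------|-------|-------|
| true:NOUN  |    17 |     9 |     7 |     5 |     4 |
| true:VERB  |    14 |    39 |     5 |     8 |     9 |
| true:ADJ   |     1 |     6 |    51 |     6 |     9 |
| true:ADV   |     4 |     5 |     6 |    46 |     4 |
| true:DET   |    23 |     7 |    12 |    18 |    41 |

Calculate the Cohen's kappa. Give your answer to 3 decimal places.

0.430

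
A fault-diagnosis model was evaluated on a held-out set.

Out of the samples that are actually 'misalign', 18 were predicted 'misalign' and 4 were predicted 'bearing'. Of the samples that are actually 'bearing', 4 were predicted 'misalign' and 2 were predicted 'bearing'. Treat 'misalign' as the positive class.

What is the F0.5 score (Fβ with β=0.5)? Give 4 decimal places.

Fβ = (1+β²)·TP / ((1+β²)·TP + β²·FN + FP), with β²=1/4
= 1.25·18 / (1.25·18 + 0.25·4 + 4) = 0.8182

0.8182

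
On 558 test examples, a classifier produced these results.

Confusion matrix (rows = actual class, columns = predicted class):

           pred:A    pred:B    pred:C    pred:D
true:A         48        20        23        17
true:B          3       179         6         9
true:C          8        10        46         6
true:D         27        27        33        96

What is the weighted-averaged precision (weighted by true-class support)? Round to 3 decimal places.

Per-class precision (TP/(TP+FP)):
  A: TP=48, FP=3+8+27=38 → 48/86 = 0.5581
  B: TP=179, FP=20+10+27=57 → 179/236 = 0.7585
  C: TP=46, FP=23+6+33=62 → 46/108 = 0.4259
  D: TP=96, FP=17+9+6=32 → 96/128 = 0.7500
Weighted-precision = Σ (supportᵢ/N)·precisionᵢ with N=558: (108/558)·0.5581 + (197/558)·0.7585 + (70/558)·0.4259 + (183/558)·0.7500 = 0.675

0.675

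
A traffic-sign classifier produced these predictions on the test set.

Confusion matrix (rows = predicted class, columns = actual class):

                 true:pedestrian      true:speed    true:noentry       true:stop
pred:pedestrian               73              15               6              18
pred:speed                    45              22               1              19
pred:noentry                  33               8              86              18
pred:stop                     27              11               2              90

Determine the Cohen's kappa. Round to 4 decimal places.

0.4247

Observed agreement pₒ = trace/N = 271/474 = 0.57173
Expected agreement pₑ = Σ (rowᵢ·colᵢ)/N² = (178·112 + 56·87 + 95·145 + 145·130)/474² = 0.25563
κ = (pₒ − pₑ)/(1 − pₑ) = (0.57173 − 0.25563)/(1 − 0.25563) = 0.4247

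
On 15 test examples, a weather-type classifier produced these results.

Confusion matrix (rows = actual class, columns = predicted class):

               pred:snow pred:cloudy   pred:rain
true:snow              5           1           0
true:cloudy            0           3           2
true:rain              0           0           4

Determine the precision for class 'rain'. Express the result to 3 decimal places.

Take TP from the diagonal, FP from the rest of the 'rain' prediction marginal, FN from the rest of the 'rain' actual marginal.
precision = TP/(TP+FP).
rain: TP=4, FP=0+2=2 → 4/6 = 0.6667

0.667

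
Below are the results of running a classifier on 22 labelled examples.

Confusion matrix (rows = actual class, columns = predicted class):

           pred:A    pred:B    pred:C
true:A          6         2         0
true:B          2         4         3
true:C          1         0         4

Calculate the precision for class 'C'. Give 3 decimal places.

0.571

Treat 'C' as positive and all other classes as negative.
precision = TP/(TP+FP).
C: TP=4, FP=0+3=3 → 4/7 = 0.5714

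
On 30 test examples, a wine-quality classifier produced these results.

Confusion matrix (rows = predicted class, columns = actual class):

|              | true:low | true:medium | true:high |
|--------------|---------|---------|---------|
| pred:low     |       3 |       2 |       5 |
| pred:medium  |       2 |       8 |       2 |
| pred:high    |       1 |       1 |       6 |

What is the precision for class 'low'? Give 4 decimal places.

0.3000

precision = TP/(TP+FP).
low: TP=3, FP=2+5=7 → 3/10 = 0.30000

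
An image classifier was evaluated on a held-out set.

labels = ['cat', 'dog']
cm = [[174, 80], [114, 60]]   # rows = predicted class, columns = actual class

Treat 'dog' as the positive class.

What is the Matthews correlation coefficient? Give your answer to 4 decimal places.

MCC = (TP·TN − FP·FN) / √((TP+FP)(TP+FN)(TN+FP)(TN+FN))
Numerator = 60·174 − 114·80 = 1320
Denominator = √(174·140·288·254) = √1781982720 = 42213.5372
MCC = 1320 / 42213.5372 = 0.0313

0.0313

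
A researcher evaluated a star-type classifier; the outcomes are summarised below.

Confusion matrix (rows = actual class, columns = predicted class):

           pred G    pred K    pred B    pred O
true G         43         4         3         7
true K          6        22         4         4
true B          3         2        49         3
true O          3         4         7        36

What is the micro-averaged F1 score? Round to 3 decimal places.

Micro-averaging pools counts across classes: ΣTP=150, ΣFP=50, ΣFN=50.
Micro-F1 score = 2·TP/(2·TP+FP+FN) on pooled counts = 0.750 (equals overall accuracy in single-label multiclass).

0.750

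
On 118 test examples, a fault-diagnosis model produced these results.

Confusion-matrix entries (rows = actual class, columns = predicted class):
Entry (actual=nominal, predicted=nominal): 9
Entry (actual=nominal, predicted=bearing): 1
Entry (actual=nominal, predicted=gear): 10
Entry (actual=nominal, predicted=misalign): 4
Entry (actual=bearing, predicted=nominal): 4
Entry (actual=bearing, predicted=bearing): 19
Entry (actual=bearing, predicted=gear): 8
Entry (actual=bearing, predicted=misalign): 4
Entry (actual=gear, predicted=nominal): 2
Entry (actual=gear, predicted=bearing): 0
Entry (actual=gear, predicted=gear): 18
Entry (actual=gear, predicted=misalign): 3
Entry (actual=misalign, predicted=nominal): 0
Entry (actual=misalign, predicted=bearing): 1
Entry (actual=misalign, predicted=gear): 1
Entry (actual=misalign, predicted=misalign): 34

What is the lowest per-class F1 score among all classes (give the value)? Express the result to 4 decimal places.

0.4615

Per-class F1 score (2·TP/(2·TP+FP+FN)):
  nominal: TP=9, FP=4+2+0=6, FN=1+10+4=15 → 18/39 = 0.46154
  bearing: TP=19, FP=1+0+1=2, FN=4+8+4=16 → 38/56 = 0.67857
  gear: TP=18, FP=10+8+1=19, FN=2+0+3=5 → 36/60 = 0.60000
  misalign: TP=34, FP=4+4+3=11, FN=0+1+1=2 → 68/81 = 0.83951
Lowest is class 'nominal' with F1 score = 0.4615.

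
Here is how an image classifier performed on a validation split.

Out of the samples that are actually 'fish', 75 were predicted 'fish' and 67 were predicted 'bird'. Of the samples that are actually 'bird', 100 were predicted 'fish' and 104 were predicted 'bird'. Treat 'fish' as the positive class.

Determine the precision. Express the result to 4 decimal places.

0.4286

Precision = TP/(TP+FP) = 75/(75+100) = 75/175 = 0.4286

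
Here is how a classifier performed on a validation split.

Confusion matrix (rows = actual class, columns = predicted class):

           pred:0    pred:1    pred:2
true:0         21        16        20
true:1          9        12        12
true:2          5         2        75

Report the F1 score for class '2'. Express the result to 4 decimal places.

F1 score = 2·TP/(2·TP+FP+FN).
2: TP=75, FP=20+12=32, FN=5+2=7 → 150/189 = 0.79365

0.7937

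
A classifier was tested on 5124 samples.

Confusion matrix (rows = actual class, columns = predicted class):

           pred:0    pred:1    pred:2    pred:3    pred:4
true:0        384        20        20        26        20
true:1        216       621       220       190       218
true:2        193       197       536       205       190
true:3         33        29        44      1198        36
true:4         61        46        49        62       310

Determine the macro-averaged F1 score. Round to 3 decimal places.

Per-class F1 score (2·TP/(2·TP+FP+FN)):
  0: TP=384, FP=216+193+33+61=503, FN=20+20+26+20=86 → 768/1357 = 0.5660
  1: TP=621, FP=20+197+29+46=292, FN=216+220+190+218=844 → 1242/2378 = 0.5223
  2: TP=536, FP=20+220+44+49=333, FN=193+197+205+190=785 → 1072/2190 = 0.4895
  3: TP=1198, FP=26+190+205+62=483, FN=33+29+44+36=142 → 2396/3021 = 0.7931
  4: TP=310, FP=20+218+190+36=464, FN=61+46+49+62=218 → 620/1302 = 0.4762
Macro-F1 score = mean = (0.5660 + 0.5223 + 0.4895 + 0.7931 + 0.4762) / 5 = 0.569

0.569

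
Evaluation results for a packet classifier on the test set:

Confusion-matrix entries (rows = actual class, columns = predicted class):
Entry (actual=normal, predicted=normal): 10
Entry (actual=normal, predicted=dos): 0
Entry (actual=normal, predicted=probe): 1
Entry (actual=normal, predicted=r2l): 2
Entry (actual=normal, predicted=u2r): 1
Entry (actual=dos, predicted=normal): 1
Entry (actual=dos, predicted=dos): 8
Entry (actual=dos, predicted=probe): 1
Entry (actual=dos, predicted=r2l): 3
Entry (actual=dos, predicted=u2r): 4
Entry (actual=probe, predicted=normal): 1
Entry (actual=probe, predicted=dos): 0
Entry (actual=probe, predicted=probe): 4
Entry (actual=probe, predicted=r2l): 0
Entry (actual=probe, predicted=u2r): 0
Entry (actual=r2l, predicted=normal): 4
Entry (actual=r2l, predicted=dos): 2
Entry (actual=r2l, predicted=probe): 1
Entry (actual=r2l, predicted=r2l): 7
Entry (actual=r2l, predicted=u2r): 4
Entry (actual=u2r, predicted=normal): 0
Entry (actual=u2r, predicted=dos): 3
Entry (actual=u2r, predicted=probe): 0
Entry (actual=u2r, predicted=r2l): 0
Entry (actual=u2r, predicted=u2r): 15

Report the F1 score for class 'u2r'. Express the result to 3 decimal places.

F1 score = 2·TP/(2·TP+FP+FN).
u2r: TP=15, FP=1+4+0+4=9, FN=0+3+0+0=3 → 30/42 = 0.7143

0.714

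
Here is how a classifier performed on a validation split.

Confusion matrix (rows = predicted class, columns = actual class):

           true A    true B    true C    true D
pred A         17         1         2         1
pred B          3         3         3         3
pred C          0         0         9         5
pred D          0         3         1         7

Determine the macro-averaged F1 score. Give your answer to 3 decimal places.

0.571

Per-class F1 score (2·TP/(2·TP+FP+FN)):
  A: TP=17, FP=1+2+1=4, FN=3+0+0=3 → 34/41 = 0.8293
  B: TP=3, FP=3+3+3=9, FN=1+0+3=4 → 6/19 = 0.3158
  C: TP=9, FP=0+0+5=5, FN=2+3+1=6 → 18/29 = 0.6207
  D: TP=7, FP=0+3+1=4, FN=1+3+5=9 → 14/27 = 0.5185
Macro-F1 score = mean = (0.8293 + 0.3158 + 0.6207 + 0.5185) / 4 = 0.571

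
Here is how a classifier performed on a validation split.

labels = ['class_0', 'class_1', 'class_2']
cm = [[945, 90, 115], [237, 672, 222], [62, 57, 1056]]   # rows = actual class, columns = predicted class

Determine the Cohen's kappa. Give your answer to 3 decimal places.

Observed agreement pₒ = trace/N = 2673/3456 = 0.7734
Expected agreement pₑ = Σ (rowᵢ·colᵢ)/N² = (1150·1244 + 1131·819 + 1175·1393)/3456² = 0.3344
κ = (pₒ − pₑ)/(1 − pₑ) = (0.7734 − 0.3344)/(1 − 0.3344) = 0.660

0.660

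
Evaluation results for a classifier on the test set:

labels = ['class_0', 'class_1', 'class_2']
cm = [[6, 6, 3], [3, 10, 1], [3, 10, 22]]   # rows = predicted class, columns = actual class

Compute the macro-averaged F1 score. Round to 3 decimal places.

Per-class F1 score (2·TP/(2·TP+FP+FN)):
  class_0: TP=6, FP=6+3=9, FN=3+3=6 → 12/27 = 0.4444
  class_1: TP=10, FP=3+1=4, FN=6+10=16 → 20/40 = 0.5000
  class_2: TP=22, FP=3+10=13, FN=3+1=4 → 44/61 = 0.7213
Macro-F1 score = mean = (0.4444 + 0.5000 + 0.7213) / 3 = 0.555

0.555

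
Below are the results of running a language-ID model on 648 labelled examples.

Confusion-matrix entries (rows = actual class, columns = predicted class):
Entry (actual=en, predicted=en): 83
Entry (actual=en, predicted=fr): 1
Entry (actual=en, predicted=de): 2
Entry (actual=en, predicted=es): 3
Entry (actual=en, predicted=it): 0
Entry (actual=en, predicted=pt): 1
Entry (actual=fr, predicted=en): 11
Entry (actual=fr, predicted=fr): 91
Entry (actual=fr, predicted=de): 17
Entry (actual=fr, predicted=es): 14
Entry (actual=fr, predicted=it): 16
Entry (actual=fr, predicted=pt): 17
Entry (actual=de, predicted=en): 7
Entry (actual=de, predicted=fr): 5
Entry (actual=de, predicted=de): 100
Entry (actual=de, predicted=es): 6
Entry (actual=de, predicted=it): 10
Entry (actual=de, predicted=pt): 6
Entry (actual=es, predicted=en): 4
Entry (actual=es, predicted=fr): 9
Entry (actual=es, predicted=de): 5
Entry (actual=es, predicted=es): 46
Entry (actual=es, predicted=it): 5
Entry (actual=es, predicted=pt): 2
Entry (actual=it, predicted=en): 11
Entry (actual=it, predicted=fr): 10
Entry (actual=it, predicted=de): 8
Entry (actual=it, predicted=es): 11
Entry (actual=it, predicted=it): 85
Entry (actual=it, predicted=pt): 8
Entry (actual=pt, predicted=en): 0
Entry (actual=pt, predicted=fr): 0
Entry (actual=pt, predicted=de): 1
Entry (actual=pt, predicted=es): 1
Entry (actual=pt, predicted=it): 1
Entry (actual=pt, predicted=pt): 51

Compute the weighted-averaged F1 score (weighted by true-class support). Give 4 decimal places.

0.6992

Per-class F1 score (2·TP/(2·TP+FP+FN)):
  en: TP=83, FP=11+7+4+11+0=33, FN=1+2+3+0+1=7 → 166/206 = 0.80583
  fr: TP=91, FP=1+5+9+10+0=25, FN=11+17+14+16+17=75 → 182/282 = 0.64539
  de: TP=100, FP=2+17+5+8+1=33, FN=7+5+6+10+6=34 → 200/267 = 0.74906
  es: TP=46, FP=3+14+6+11+1=35, FN=4+9+5+5+2=25 → 92/152 = 0.60526
  it: TP=85, FP=0+16+10+5+1=32, FN=11+10+8+11+8=48 → 170/250 = 0.68000
  pt: TP=51, FP=1+17+6+2+8=34, FN=0+0+1+1+1=3 → 102/139 = 0.73381
Weighted-F1 score = Σ (supportᵢ/N)·F1 scoreᵢ with N=648: (90/648)·0.80583 + (166/648)·0.64539 + (134/648)·0.74906 + (71/648)·0.60526 + (133/648)·0.68000 + (54/648)·0.73381 = 0.6992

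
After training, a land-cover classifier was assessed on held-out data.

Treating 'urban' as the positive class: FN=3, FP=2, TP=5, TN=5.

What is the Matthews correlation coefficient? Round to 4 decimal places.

0.3393

MCC = (TP·TN − FP·FN) / √((TP+FP)(TP+FN)(TN+FP)(TN+FN))
Numerator = 5·5 − 2·3 = 19
Denominator = √(7·8·7·8) = √3136 = 56.0000
MCC = 19 / 56.0000 = 0.3393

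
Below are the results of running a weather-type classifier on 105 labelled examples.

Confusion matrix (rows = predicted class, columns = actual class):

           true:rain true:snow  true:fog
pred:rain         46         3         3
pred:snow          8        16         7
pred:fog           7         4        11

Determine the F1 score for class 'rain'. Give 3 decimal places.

0.814

F1 score = 2·TP/(2·TP+FP+FN).
rain: TP=46, FP=3+3=6, FN=8+7=15 → 92/113 = 0.8142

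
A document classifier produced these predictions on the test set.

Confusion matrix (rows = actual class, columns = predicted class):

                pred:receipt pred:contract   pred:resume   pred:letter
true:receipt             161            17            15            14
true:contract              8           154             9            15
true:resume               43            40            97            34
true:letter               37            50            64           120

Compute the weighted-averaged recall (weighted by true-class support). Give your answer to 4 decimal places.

0.6059

Per-class recall (TP/(TP+FN)):
  receipt: TP=161, FN=17+15+14=46 → 161/207 = 0.77778
  contract: TP=154, FN=8+9+15=32 → 154/186 = 0.82796
  resume: TP=97, FN=43+40+34=117 → 97/214 = 0.45327
  letter: TP=120, FN=37+50+64=151 → 120/271 = 0.44280
Weighted-recall = Σ (supportᵢ/N)·recallᵢ with N=878: (207/878)·0.77778 + (186/878)·0.82796 + (214/878)·0.45327 + (271/878)·0.44280 = 0.6059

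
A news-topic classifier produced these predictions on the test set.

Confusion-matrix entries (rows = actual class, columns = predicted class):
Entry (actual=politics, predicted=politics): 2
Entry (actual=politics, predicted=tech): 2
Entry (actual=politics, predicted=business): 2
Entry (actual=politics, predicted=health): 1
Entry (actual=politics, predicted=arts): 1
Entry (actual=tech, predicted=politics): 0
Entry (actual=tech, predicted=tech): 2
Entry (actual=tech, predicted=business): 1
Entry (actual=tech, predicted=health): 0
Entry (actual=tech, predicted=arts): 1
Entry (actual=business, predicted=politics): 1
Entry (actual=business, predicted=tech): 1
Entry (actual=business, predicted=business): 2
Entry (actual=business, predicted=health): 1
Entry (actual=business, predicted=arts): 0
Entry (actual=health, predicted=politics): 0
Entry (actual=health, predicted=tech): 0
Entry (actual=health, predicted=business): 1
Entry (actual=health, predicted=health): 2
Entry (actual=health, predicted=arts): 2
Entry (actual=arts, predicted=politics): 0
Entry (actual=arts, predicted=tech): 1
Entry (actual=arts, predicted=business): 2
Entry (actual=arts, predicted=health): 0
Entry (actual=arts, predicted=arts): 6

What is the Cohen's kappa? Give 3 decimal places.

Observed agreement pₒ = trace/N = 14/31 = 0.4516
Expected agreement pₑ = Σ (rowᵢ·colᵢ)/N² = (8·3 + 4·6 + 5·8 + 5·4 + 9·10)/31² = 0.2060
κ = (pₒ − pₑ)/(1 − pₑ) = (0.4516 − 0.2060)/(1 − 0.2060) = 0.309

0.309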